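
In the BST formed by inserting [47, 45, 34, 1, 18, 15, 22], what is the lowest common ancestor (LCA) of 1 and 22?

Tree insertion order: [47, 45, 34, 1, 18, 15, 22]
Tree (level-order array): [47, 45, None, 34, None, 1, None, None, 18, 15, 22]
In a BST, the LCA of p=1, q=22 is the first node v on the
root-to-leaf path with p <= v <= q (go left if both < v, right if both > v).
Walk from root:
  at 47: both 1 and 22 < 47, go left
  at 45: both 1 and 22 < 45, go left
  at 34: both 1 and 22 < 34, go left
  at 1: 1 <= 1 <= 22, this is the LCA
LCA = 1


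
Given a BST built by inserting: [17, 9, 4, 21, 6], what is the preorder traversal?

Tree insertion order: [17, 9, 4, 21, 6]
Tree (level-order array): [17, 9, 21, 4, None, None, None, None, 6]
Preorder traversal: [17, 9, 4, 6, 21]


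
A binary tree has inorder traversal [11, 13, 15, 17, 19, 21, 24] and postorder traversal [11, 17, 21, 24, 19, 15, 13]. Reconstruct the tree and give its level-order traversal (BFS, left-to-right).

Inorder:   [11, 13, 15, 17, 19, 21, 24]
Postorder: [11, 17, 21, 24, 19, 15, 13]
Algorithm: postorder visits root last, so walk postorder right-to-left;
each value is the root of the current inorder slice — split it at that
value, recurse on the right subtree first, then the left.
Recursive splits:
  root=13; inorder splits into left=[11], right=[15, 17, 19, 21, 24]
  root=15; inorder splits into left=[], right=[17, 19, 21, 24]
  root=19; inorder splits into left=[17], right=[21, 24]
  root=24; inorder splits into left=[21], right=[]
  root=21; inorder splits into left=[], right=[]
  root=17; inorder splits into left=[], right=[]
  root=11; inorder splits into left=[], right=[]
Reconstructed level-order: [13, 11, 15, 19, 17, 24, 21]


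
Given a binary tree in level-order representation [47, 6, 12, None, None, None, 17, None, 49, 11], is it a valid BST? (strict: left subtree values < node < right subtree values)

Level-order array: [47, 6, 12, None, None, None, 17, None, 49, 11]
Validate using subtree bounds (lo, hi): at each node, require lo < value < hi,
then recurse left with hi=value and right with lo=value.
Preorder trace (stopping at first violation):
  at node 47 with bounds (-inf, +inf): OK
  at node 6 with bounds (-inf, 47): OK
  at node 12 with bounds (47, +inf): VIOLATION
Node 12 violates its bound: not (47 < 12 < +inf).
Result: Not a valid BST


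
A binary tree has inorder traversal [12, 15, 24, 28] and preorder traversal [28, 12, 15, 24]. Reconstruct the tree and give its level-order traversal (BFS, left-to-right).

Inorder:  [12, 15, 24, 28]
Preorder: [28, 12, 15, 24]
Algorithm: preorder visits root first, so consume preorder in order;
for each root, split the current inorder slice at that value into
left-subtree inorder and right-subtree inorder, then recurse.
Recursive splits:
  root=28; inorder splits into left=[12, 15, 24], right=[]
  root=12; inorder splits into left=[], right=[15, 24]
  root=15; inorder splits into left=[], right=[24]
  root=24; inorder splits into left=[], right=[]
Reconstructed level-order: [28, 12, 15, 24]


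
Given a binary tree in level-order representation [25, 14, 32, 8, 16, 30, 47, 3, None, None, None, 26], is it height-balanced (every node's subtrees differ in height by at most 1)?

Tree (level-order array): [25, 14, 32, 8, 16, 30, 47, 3, None, None, None, 26]
Definition: a tree is height-balanced if, at every node, |h(left) - h(right)| <= 1 (empty subtree has height -1).
Bottom-up per-node check:
  node 3: h_left=-1, h_right=-1, diff=0 [OK], height=0
  node 8: h_left=0, h_right=-1, diff=1 [OK], height=1
  node 16: h_left=-1, h_right=-1, diff=0 [OK], height=0
  node 14: h_left=1, h_right=0, diff=1 [OK], height=2
  node 26: h_left=-1, h_right=-1, diff=0 [OK], height=0
  node 30: h_left=0, h_right=-1, diff=1 [OK], height=1
  node 47: h_left=-1, h_right=-1, diff=0 [OK], height=0
  node 32: h_left=1, h_right=0, diff=1 [OK], height=2
  node 25: h_left=2, h_right=2, diff=0 [OK], height=3
All nodes satisfy the balance condition.
Result: Balanced


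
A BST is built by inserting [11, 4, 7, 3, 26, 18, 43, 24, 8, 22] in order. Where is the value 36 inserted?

Starting tree (level order): [11, 4, 26, 3, 7, 18, 43, None, None, None, 8, None, 24, None, None, None, None, 22]
Insertion path: 11 -> 26 -> 43
Result: insert 36 as left child of 43
Final tree (level order): [11, 4, 26, 3, 7, 18, 43, None, None, None, 8, None, 24, 36, None, None, None, 22]


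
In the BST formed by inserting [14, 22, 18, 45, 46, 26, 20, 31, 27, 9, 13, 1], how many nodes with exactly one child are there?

Tree built from: [14, 22, 18, 45, 46, 26, 20, 31, 27, 9, 13, 1]
Tree (level-order array): [14, 9, 22, 1, 13, 18, 45, None, None, None, None, None, 20, 26, 46, None, None, None, 31, None, None, 27]
Rule: These are nodes with exactly 1 non-null child.
Per-node child counts:
  node 14: 2 child(ren)
  node 9: 2 child(ren)
  node 1: 0 child(ren)
  node 13: 0 child(ren)
  node 22: 2 child(ren)
  node 18: 1 child(ren)
  node 20: 0 child(ren)
  node 45: 2 child(ren)
  node 26: 1 child(ren)
  node 31: 1 child(ren)
  node 27: 0 child(ren)
  node 46: 0 child(ren)
Matching nodes: [18, 26, 31]
Count of nodes with exactly one child: 3


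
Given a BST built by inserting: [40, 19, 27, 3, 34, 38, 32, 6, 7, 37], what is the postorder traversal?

Tree insertion order: [40, 19, 27, 3, 34, 38, 32, 6, 7, 37]
Tree (level-order array): [40, 19, None, 3, 27, None, 6, None, 34, None, 7, 32, 38, None, None, None, None, 37]
Postorder traversal: [7, 6, 3, 32, 37, 38, 34, 27, 19, 40]


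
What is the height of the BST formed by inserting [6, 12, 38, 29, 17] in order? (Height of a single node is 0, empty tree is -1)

Insertion order: [6, 12, 38, 29, 17]
Tree (level-order array): [6, None, 12, None, 38, 29, None, 17]
Compute height bottom-up (empty subtree = -1):
  height(17) = 1 + max(-1, -1) = 0
  height(29) = 1 + max(0, -1) = 1
  height(38) = 1 + max(1, -1) = 2
  height(12) = 1 + max(-1, 2) = 3
  height(6) = 1 + max(-1, 3) = 4
Height = 4


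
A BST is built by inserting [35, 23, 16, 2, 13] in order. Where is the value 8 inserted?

Starting tree (level order): [35, 23, None, 16, None, 2, None, None, 13]
Insertion path: 35 -> 23 -> 16 -> 2 -> 13
Result: insert 8 as left child of 13
Final tree (level order): [35, 23, None, 16, None, 2, None, None, 13, 8]


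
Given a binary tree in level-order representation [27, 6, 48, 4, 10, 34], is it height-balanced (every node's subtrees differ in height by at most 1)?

Tree (level-order array): [27, 6, 48, 4, 10, 34]
Definition: a tree is height-balanced if, at every node, |h(left) - h(right)| <= 1 (empty subtree has height -1).
Bottom-up per-node check:
  node 4: h_left=-1, h_right=-1, diff=0 [OK], height=0
  node 10: h_left=-1, h_right=-1, diff=0 [OK], height=0
  node 6: h_left=0, h_right=0, diff=0 [OK], height=1
  node 34: h_left=-1, h_right=-1, diff=0 [OK], height=0
  node 48: h_left=0, h_right=-1, diff=1 [OK], height=1
  node 27: h_left=1, h_right=1, diff=0 [OK], height=2
All nodes satisfy the balance condition.
Result: Balanced


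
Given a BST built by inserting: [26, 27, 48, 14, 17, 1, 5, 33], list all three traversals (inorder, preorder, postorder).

Tree insertion order: [26, 27, 48, 14, 17, 1, 5, 33]
Tree (level-order array): [26, 14, 27, 1, 17, None, 48, None, 5, None, None, 33]
Inorder (L, root, R): [1, 5, 14, 17, 26, 27, 33, 48]
Preorder (root, L, R): [26, 14, 1, 5, 17, 27, 48, 33]
Postorder (L, R, root): [5, 1, 17, 14, 33, 48, 27, 26]


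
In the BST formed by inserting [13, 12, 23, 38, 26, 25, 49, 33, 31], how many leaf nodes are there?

Tree built from: [13, 12, 23, 38, 26, 25, 49, 33, 31]
Tree (level-order array): [13, 12, 23, None, None, None, 38, 26, 49, 25, 33, None, None, None, None, 31]
Rule: A leaf has 0 children.
Per-node child counts:
  node 13: 2 child(ren)
  node 12: 0 child(ren)
  node 23: 1 child(ren)
  node 38: 2 child(ren)
  node 26: 2 child(ren)
  node 25: 0 child(ren)
  node 33: 1 child(ren)
  node 31: 0 child(ren)
  node 49: 0 child(ren)
Matching nodes: [12, 25, 31, 49]
Count of leaf nodes: 4


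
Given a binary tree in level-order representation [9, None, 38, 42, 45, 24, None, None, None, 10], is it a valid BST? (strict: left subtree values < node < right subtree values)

Level-order array: [9, None, 38, 42, 45, 24, None, None, None, 10]
Validate using subtree bounds (lo, hi): at each node, require lo < value < hi,
then recurse left with hi=value and right with lo=value.
Preorder trace (stopping at first violation):
  at node 9 with bounds (-inf, +inf): OK
  at node 38 with bounds (9, +inf): OK
  at node 42 with bounds (9, 38): VIOLATION
Node 42 violates its bound: not (9 < 42 < 38).
Result: Not a valid BST


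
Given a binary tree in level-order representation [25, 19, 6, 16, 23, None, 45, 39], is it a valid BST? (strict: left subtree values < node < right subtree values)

Level-order array: [25, 19, 6, 16, 23, None, 45, 39]
Validate using subtree bounds (lo, hi): at each node, require lo < value < hi,
then recurse left with hi=value and right with lo=value.
Preorder trace (stopping at first violation):
  at node 25 with bounds (-inf, +inf): OK
  at node 19 with bounds (-inf, 25): OK
  at node 16 with bounds (-inf, 19): OK
  at node 39 with bounds (-inf, 16): VIOLATION
Node 39 violates its bound: not (-inf < 39 < 16).
Result: Not a valid BST


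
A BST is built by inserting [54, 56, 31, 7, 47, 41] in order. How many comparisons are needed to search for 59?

Search path for 59: 54 -> 56
Found: False
Comparisons: 2


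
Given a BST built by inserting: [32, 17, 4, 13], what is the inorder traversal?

Tree insertion order: [32, 17, 4, 13]
Tree (level-order array): [32, 17, None, 4, None, None, 13]
Inorder traversal: [4, 13, 17, 32]


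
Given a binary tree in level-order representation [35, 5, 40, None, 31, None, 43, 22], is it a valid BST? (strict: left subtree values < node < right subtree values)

Level-order array: [35, 5, 40, None, 31, None, 43, 22]
Validate using subtree bounds (lo, hi): at each node, require lo < value < hi,
then recurse left with hi=value and right with lo=value.
Preorder trace (stopping at first violation):
  at node 35 with bounds (-inf, +inf): OK
  at node 5 with bounds (-inf, 35): OK
  at node 31 with bounds (5, 35): OK
  at node 22 with bounds (5, 31): OK
  at node 40 with bounds (35, +inf): OK
  at node 43 with bounds (40, +inf): OK
No violation found at any node.
Result: Valid BST


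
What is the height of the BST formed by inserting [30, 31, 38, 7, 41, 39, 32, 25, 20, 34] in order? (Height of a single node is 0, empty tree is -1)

Insertion order: [30, 31, 38, 7, 41, 39, 32, 25, 20, 34]
Tree (level-order array): [30, 7, 31, None, 25, None, 38, 20, None, 32, 41, None, None, None, 34, 39]
Compute height bottom-up (empty subtree = -1):
  height(20) = 1 + max(-1, -1) = 0
  height(25) = 1 + max(0, -1) = 1
  height(7) = 1 + max(-1, 1) = 2
  height(34) = 1 + max(-1, -1) = 0
  height(32) = 1 + max(-1, 0) = 1
  height(39) = 1 + max(-1, -1) = 0
  height(41) = 1 + max(0, -1) = 1
  height(38) = 1 + max(1, 1) = 2
  height(31) = 1 + max(-1, 2) = 3
  height(30) = 1 + max(2, 3) = 4
Height = 4


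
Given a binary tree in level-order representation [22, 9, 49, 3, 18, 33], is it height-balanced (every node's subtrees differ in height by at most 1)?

Tree (level-order array): [22, 9, 49, 3, 18, 33]
Definition: a tree is height-balanced if, at every node, |h(left) - h(right)| <= 1 (empty subtree has height -1).
Bottom-up per-node check:
  node 3: h_left=-1, h_right=-1, diff=0 [OK], height=0
  node 18: h_left=-1, h_right=-1, diff=0 [OK], height=0
  node 9: h_left=0, h_right=0, diff=0 [OK], height=1
  node 33: h_left=-1, h_right=-1, diff=0 [OK], height=0
  node 49: h_left=0, h_right=-1, diff=1 [OK], height=1
  node 22: h_left=1, h_right=1, diff=0 [OK], height=2
All nodes satisfy the balance condition.
Result: Balanced


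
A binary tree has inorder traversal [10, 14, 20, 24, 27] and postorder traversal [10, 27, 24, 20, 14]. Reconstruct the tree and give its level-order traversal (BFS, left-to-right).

Inorder:   [10, 14, 20, 24, 27]
Postorder: [10, 27, 24, 20, 14]
Algorithm: postorder visits root last, so walk postorder right-to-left;
each value is the root of the current inorder slice — split it at that
value, recurse on the right subtree first, then the left.
Recursive splits:
  root=14; inorder splits into left=[10], right=[20, 24, 27]
  root=20; inorder splits into left=[], right=[24, 27]
  root=24; inorder splits into left=[], right=[27]
  root=27; inorder splits into left=[], right=[]
  root=10; inorder splits into left=[], right=[]
Reconstructed level-order: [14, 10, 20, 24, 27]


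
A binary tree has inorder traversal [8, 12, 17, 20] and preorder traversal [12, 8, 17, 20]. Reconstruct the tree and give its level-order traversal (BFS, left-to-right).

Inorder:  [8, 12, 17, 20]
Preorder: [12, 8, 17, 20]
Algorithm: preorder visits root first, so consume preorder in order;
for each root, split the current inorder slice at that value into
left-subtree inorder and right-subtree inorder, then recurse.
Recursive splits:
  root=12; inorder splits into left=[8], right=[17, 20]
  root=8; inorder splits into left=[], right=[]
  root=17; inorder splits into left=[], right=[20]
  root=20; inorder splits into left=[], right=[]
Reconstructed level-order: [12, 8, 17, 20]


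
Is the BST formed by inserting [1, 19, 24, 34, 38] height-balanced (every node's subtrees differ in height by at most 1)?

Tree (level-order array): [1, None, 19, None, 24, None, 34, None, 38]
Definition: a tree is height-balanced if, at every node, |h(left) - h(right)| <= 1 (empty subtree has height -1).
Bottom-up per-node check:
  node 38: h_left=-1, h_right=-1, diff=0 [OK], height=0
  node 34: h_left=-1, h_right=0, diff=1 [OK], height=1
  node 24: h_left=-1, h_right=1, diff=2 [FAIL (|-1-1|=2 > 1)], height=2
  node 19: h_left=-1, h_right=2, diff=3 [FAIL (|-1-2|=3 > 1)], height=3
  node 1: h_left=-1, h_right=3, diff=4 [FAIL (|-1-3|=4 > 1)], height=4
Node 24 violates the condition: |-1 - 1| = 2 > 1.
Result: Not balanced


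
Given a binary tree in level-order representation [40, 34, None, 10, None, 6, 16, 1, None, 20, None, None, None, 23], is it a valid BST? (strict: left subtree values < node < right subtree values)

Level-order array: [40, 34, None, 10, None, 6, 16, 1, None, 20, None, None, None, 23]
Validate using subtree bounds (lo, hi): at each node, require lo < value < hi,
then recurse left with hi=value and right with lo=value.
Preorder trace (stopping at first violation):
  at node 40 with bounds (-inf, +inf): OK
  at node 34 with bounds (-inf, 40): OK
  at node 10 with bounds (-inf, 34): OK
  at node 6 with bounds (-inf, 10): OK
  at node 1 with bounds (-inf, 6): OK
  at node 16 with bounds (10, 34): OK
  at node 20 with bounds (10, 16): VIOLATION
Node 20 violates its bound: not (10 < 20 < 16).
Result: Not a valid BST


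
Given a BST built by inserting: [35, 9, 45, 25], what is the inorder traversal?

Tree insertion order: [35, 9, 45, 25]
Tree (level-order array): [35, 9, 45, None, 25]
Inorder traversal: [9, 25, 35, 45]


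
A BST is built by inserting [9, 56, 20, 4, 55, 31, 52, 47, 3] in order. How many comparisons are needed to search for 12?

Search path for 12: 9 -> 56 -> 20
Found: False
Comparisons: 3


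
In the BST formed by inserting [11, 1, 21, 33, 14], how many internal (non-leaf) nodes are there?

Tree built from: [11, 1, 21, 33, 14]
Tree (level-order array): [11, 1, 21, None, None, 14, 33]
Rule: An internal node has at least one child.
Per-node child counts:
  node 11: 2 child(ren)
  node 1: 0 child(ren)
  node 21: 2 child(ren)
  node 14: 0 child(ren)
  node 33: 0 child(ren)
Matching nodes: [11, 21]
Count of internal (non-leaf) nodes: 2


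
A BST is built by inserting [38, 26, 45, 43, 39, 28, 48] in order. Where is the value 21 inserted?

Starting tree (level order): [38, 26, 45, None, 28, 43, 48, None, None, 39]
Insertion path: 38 -> 26
Result: insert 21 as left child of 26
Final tree (level order): [38, 26, 45, 21, 28, 43, 48, None, None, None, None, 39]


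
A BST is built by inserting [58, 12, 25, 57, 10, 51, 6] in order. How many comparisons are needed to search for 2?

Search path for 2: 58 -> 12 -> 10 -> 6
Found: False
Comparisons: 4


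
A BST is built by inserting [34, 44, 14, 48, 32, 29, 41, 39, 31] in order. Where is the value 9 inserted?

Starting tree (level order): [34, 14, 44, None, 32, 41, 48, 29, None, 39, None, None, None, None, 31]
Insertion path: 34 -> 14
Result: insert 9 as left child of 14
Final tree (level order): [34, 14, 44, 9, 32, 41, 48, None, None, 29, None, 39, None, None, None, None, 31]


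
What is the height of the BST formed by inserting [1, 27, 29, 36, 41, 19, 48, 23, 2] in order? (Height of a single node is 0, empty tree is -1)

Insertion order: [1, 27, 29, 36, 41, 19, 48, 23, 2]
Tree (level-order array): [1, None, 27, 19, 29, 2, 23, None, 36, None, None, None, None, None, 41, None, 48]
Compute height bottom-up (empty subtree = -1):
  height(2) = 1 + max(-1, -1) = 0
  height(23) = 1 + max(-1, -1) = 0
  height(19) = 1 + max(0, 0) = 1
  height(48) = 1 + max(-1, -1) = 0
  height(41) = 1 + max(-1, 0) = 1
  height(36) = 1 + max(-1, 1) = 2
  height(29) = 1 + max(-1, 2) = 3
  height(27) = 1 + max(1, 3) = 4
  height(1) = 1 + max(-1, 4) = 5
Height = 5


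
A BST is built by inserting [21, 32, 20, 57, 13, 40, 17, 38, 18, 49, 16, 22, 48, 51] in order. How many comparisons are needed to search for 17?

Search path for 17: 21 -> 20 -> 13 -> 17
Found: True
Comparisons: 4


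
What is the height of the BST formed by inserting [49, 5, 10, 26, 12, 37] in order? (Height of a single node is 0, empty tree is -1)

Insertion order: [49, 5, 10, 26, 12, 37]
Tree (level-order array): [49, 5, None, None, 10, None, 26, 12, 37]
Compute height bottom-up (empty subtree = -1):
  height(12) = 1 + max(-1, -1) = 0
  height(37) = 1 + max(-1, -1) = 0
  height(26) = 1 + max(0, 0) = 1
  height(10) = 1 + max(-1, 1) = 2
  height(5) = 1 + max(-1, 2) = 3
  height(49) = 1 + max(3, -1) = 4
Height = 4


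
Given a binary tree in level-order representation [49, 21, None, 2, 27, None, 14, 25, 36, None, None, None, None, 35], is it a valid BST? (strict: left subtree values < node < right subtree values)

Level-order array: [49, 21, None, 2, 27, None, 14, 25, 36, None, None, None, None, 35]
Validate using subtree bounds (lo, hi): at each node, require lo < value < hi,
then recurse left with hi=value and right with lo=value.
Preorder trace (stopping at first violation):
  at node 49 with bounds (-inf, +inf): OK
  at node 21 with bounds (-inf, 49): OK
  at node 2 with bounds (-inf, 21): OK
  at node 14 with bounds (2, 21): OK
  at node 27 with bounds (21, 49): OK
  at node 25 with bounds (21, 27): OK
  at node 36 with bounds (27, 49): OK
  at node 35 with bounds (27, 36): OK
No violation found at any node.
Result: Valid BST


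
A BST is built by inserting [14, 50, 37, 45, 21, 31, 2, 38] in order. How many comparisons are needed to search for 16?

Search path for 16: 14 -> 50 -> 37 -> 21
Found: False
Comparisons: 4


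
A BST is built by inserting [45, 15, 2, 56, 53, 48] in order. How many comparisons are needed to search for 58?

Search path for 58: 45 -> 56
Found: False
Comparisons: 2


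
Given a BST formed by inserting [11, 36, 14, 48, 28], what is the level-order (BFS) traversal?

Tree insertion order: [11, 36, 14, 48, 28]
Tree (level-order array): [11, None, 36, 14, 48, None, 28]
BFS from the root, enqueuing left then right child of each popped node:
  queue [11] -> pop 11, enqueue [36], visited so far: [11]
  queue [36] -> pop 36, enqueue [14, 48], visited so far: [11, 36]
  queue [14, 48] -> pop 14, enqueue [28], visited so far: [11, 36, 14]
  queue [48, 28] -> pop 48, enqueue [none], visited so far: [11, 36, 14, 48]
  queue [28] -> pop 28, enqueue [none], visited so far: [11, 36, 14, 48, 28]
Result: [11, 36, 14, 48, 28]


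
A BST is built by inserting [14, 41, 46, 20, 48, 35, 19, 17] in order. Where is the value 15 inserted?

Starting tree (level order): [14, None, 41, 20, 46, 19, 35, None, 48, 17]
Insertion path: 14 -> 41 -> 20 -> 19 -> 17
Result: insert 15 as left child of 17
Final tree (level order): [14, None, 41, 20, 46, 19, 35, None, 48, 17, None, None, None, None, None, 15]


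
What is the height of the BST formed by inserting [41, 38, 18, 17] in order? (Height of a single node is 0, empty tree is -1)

Insertion order: [41, 38, 18, 17]
Tree (level-order array): [41, 38, None, 18, None, 17]
Compute height bottom-up (empty subtree = -1):
  height(17) = 1 + max(-1, -1) = 0
  height(18) = 1 + max(0, -1) = 1
  height(38) = 1 + max(1, -1) = 2
  height(41) = 1 + max(2, -1) = 3
Height = 3


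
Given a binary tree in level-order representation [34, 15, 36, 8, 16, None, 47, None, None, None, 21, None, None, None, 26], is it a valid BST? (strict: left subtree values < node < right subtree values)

Level-order array: [34, 15, 36, 8, 16, None, 47, None, None, None, 21, None, None, None, 26]
Validate using subtree bounds (lo, hi): at each node, require lo < value < hi,
then recurse left with hi=value and right with lo=value.
Preorder trace (stopping at first violation):
  at node 34 with bounds (-inf, +inf): OK
  at node 15 with bounds (-inf, 34): OK
  at node 8 with bounds (-inf, 15): OK
  at node 16 with bounds (15, 34): OK
  at node 21 with bounds (16, 34): OK
  at node 26 with bounds (21, 34): OK
  at node 36 with bounds (34, +inf): OK
  at node 47 with bounds (36, +inf): OK
No violation found at any node.
Result: Valid BST


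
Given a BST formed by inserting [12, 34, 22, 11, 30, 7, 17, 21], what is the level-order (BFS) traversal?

Tree insertion order: [12, 34, 22, 11, 30, 7, 17, 21]
Tree (level-order array): [12, 11, 34, 7, None, 22, None, None, None, 17, 30, None, 21]
BFS from the root, enqueuing left then right child of each popped node:
  queue [12] -> pop 12, enqueue [11, 34], visited so far: [12]
  queue [11, 34] -> pop 11, enqueue [7], visited so far: [12, 11]
  queue [34, 7] -> pop 34, enqueue [22], visited so far: [12, 11, 34]
  queue [7, 22] -> pop 7, enqueue [none], visited so far: [12, 11, 34, 7]
  queue [22] -> pop 22, enqueue [17, 30], visited so far: [12, 11, 34, 7, 22]
  queue [17, 30] -> pop 17, enqueue [21], visited so far: [12, 11, 34, 7, 22, 17]
  queue [30, 21] -> pop 30, enqueue [none], visited so far: [12, 11, 34, 7, 22, 17, 30]
  queue [21] -> pop 21, enqueue [none], visited so far: [12, 11, 34, 7, 22, 17, 30, 21]
Result: [12, 11, 34, 7, 22, 17, 30, 21]


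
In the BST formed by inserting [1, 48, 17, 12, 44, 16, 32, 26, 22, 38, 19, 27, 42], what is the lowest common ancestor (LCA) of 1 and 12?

Tree insertion order: [1, 48, 17, 12, 44, 16, 32, 26, 22, 38, 19, 27, 42]
Tree (level-order array): [1, None, 48, 17, None, 12, 44, None, 16, 32, None, None, None, 26, 38, 22, 27, None, 42, 19]
In a BST, the LCA of p=1, q=12 is the first node v on the
root-to-leaf path with p <= v <= q (go left if both < v, right if both > v).
Walk from root:
  at 1: 1 <= 1 <= 12, this is the LCA
LCA = 1


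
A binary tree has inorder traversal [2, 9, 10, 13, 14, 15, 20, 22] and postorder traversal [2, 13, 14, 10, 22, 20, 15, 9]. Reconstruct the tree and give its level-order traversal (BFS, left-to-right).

Inorder:   [2, 9, 10, 13, 14, 15, 20, 22]
Postorder: [2, 13, 14, 10, 22, 20, 15, 9]
Algorithm: postorder visits root last, so walk postorder right-to-left;
each value is the root of the current inorder slice — split it at that
value, recurse on the right subtree first, then the left.
Recursive splits:
  root=9; inorder splits into left=[2], right=[10, 13, 14, 15, 20, 22]
  root=15; inorder splits into left=[10, 13, 14], right=[20, 22]
  root=20; inorder splits into left=[], right=[22]
  root=22; inorder splits into left=[], right=[]
  root=10; inorder splits into left=[], right=[13, 14]
  root=14; inorder splits into left=[13], right=[]
  root=13; inorder splits into left=[], right=[]
  root=2; inorder splits into left=[], right=[]
Reconstructed level-order: [9, 2, 15, 10, 20, 14, 22, 13]


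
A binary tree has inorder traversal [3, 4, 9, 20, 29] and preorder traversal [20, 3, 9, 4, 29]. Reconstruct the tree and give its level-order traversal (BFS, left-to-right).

Inorder:  [3, 4, 9, 20, 29]
Preorder: [20, 3, 9, 4, 29]
Algorithm: preorder visits root first, so consume preorder in order;
for each root, split the current inorder slice at that value into
left-subtree inorder and right-subtree inorder, then recurse.
Recursive splits:
  root=20; inorder splits into left=[3, 4, 9], right=[29]
  root=3; inorder splits into left=[], right=[4, 9]
  root=9; inorder splits into left=[4], right=[]
  root=4; inorder splits into left=[], right=[]
  root=29; inorder splits into left=[], right=[]
Reconstructed level-order: [20, 3, 29, 9, 4]


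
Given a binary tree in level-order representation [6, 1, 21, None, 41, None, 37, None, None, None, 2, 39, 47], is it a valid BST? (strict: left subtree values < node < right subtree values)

Level-order array: [6, 1, 21, None, 41, None, 37, None, None, None, 2, 39, 47]
Validate using subtree bounds (lo, hi): at each node, require lo < value < hi,
then recurse left with hi=value and right with lo=value.
Preorder trace (stopping at first violation):
  at node 6 with bounds (-inf, +inf): OK
  at node 1 with bounds (-inf, 6): OK
  at node 41 with bounds (1, 6): VIOLATION
Node 41 violates its bound: not (1 < 41 < 6).
Result: Not a valid BST


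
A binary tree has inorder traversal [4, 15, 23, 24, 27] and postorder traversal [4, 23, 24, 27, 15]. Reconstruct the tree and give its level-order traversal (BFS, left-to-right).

Inorder:   [4, 15, 23, 24, 27]
Postorder: [4, 23, 24, 27, 15]
Algorithm: postorder visits root last, so walk postorder right-to-left;
each value is the root of the current inorder slice — split it at that
value, recurse on the right subtree first, then the left.
Recursive splits:
  root=15; inorder splits into left=[4], right=[23, 24, 27]
  root=27; inorder splits into left=[23, 24], right=[]
  root=24; inorder splits into left=[23], right=[]
  root=23; inorder splits into left=[], right=[]
  root=4; inorder splits into left=[], right=[]
Reconstructed level-order: [15, 4, 27, 24, 23]


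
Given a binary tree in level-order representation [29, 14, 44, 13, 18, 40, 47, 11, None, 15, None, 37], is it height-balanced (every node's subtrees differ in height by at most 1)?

Tree (level-order array): [29, 14, 44, 13, 18, 40, 47, 11, None, 15, None, 37]
Definition: a tree is height-balanced if, at every node, |h(left) - h(right)| <= 1 (empty subtree has height -1).
Bottom-up per-node check:
  node 11: h_left=-1, h_right=-1, diff=0 [OK], height=0
  node 13: h_left=0, h_right=-1, diff=1 [OK], height=1
  node 15: h_left=-1, h_right=-1, diff=0 [OK], height=0
  node 18: h_left=0, h_right=-1, diff=1 [OK], height=1
  node 14: h_left=1, h_right=1, diff=0 [OK], height=2
  node 37: h_left=-1, h_right=-1, diff=0 [OK], height=0
  node 40: h_left=0, h_right=-1, diff=1 [OK], height=1
  node 47: h_left=-1, h_right=-1, diff=0 [OK], height=0
  node 44: h_left=1, h_right=0, diff=1 [OK], height=2
  node 29: h_left=2, h_right=2, diff=0 [OK], height=3
All nodes satisfy the balance condition.
Result: Balanced


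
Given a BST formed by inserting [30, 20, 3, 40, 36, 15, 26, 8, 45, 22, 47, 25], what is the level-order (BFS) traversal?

Tree insertion order: [30, 20, 3, 40, 36, 15, 26, 8, 45, 22, 47, 25]
Tree (level-order array): [30, 20, 40, 3, 26, 36, 45, None, 15, 22, None, None, None, None, 47, 8, None, None, 25]
BFS from the root, enqueuing left then right child of each popped node:
  queue [30] -> pop 30, enqueue [20, 40], visited so far: [30]
  queue [20, 40] -> pop 20, enqueue [3, 26], visited so far: [30, 20]
  queue [40, 3, 26] -> pop 40, enqueue [36, 45], visited so far: [30, 20, 40]
  queue [3, 26, 36, 45] -> pop 3, enqueue [15], visited so far: [30, 20, 40, 3]
  queue [26, 36, 45, 15] -> pop 26, enqueue [22], visited so far: [30, 20, 40, 3, 26]
  queue [36, 45, 15, 22] -> pop 36, enqueue [none], visited so far: [30, 20, 40, 3, 26, 36]
  queue [45, 15, 22] -> pop 45, enqueue [47], visited so far: [30, 20, 40, 3, 26, 36, 45]
  queue [15, 22, 47] -> pop 15, enqueue [8], visited so far: [30, 20, 40, 3, 26, 36, 45, 15]
  queue [22, 47, 8] -> pop 22, enqueue [25], visited so far: [30, 20, 40, 3, 26, 36, 45, 15, 22]
  queue [47, 8, 25] -> pop 47, enqueue [none], visited so far: [30, 20, 40, 3, 26, 36, 45, 15, 22, 47]
  queue [8, 25] -> pop 8, enqueue [none], visited so far: [30, 20, 40, 3, 26, 36, 45, 15, 22, 47, 8]
  queue [25] -> pop 25, enqueue [none], visited so far: [30, 20, 40, 3, 26, 36, 45, 15, 22, 47, 8, 25]
Result: [30, 20, 40, 3, 26, 36, 45, 15, 22, 47, 8, 25]


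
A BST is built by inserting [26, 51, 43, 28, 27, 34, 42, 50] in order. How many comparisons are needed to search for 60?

Search path for 60: 26 -> 51
Found: False
Comparisons: 2


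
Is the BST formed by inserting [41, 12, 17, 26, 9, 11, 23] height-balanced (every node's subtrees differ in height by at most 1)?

Tree (level-order array): [41, 12, None, 9, 17, None, 11, None, 26, None, None, 23]
Definition: a tree is height-balanced if, at every node, |h(left) - h(right)| <= 1 (empty subtree has height -1).
Bottom-up per-node check:
  node 11: h_left=-1, h_right=-1, diff=0 [OK], height=0
  node 9: h_left=-1, h_right=0, diff=1 [OK], height=1
  node 23: h_left=-1, h_right=-1, diff=0 [OK], height=0
  node 26: h_left=0, h_right=-1, diff=1 [OK], height=1
  node 17: h_left=-1, h_right=1, diff=2 [FAIL (|-1-1|=2 > 1)], height=2
  node 12: h_left=1, h_right=2, diff=1 [OK], height=3
  node 41: h_left=3, h_right=-1, diff=4 [FAIL (|3--1|=4 > 1)], height=4
Node 17 violates the condition: |-1 - 1| = 2 > 1.
Result: Not balanced


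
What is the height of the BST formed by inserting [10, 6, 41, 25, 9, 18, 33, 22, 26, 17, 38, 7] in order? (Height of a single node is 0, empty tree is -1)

Insertion order: [10, 6, 41, 25, 9, 18, 33, 22, 26, 17, 38, 7]
Tree (level-order array): [10, 6, 41, None, 9, 25, None, 7, None, 18, 33, None, None, 17, 22, 26, 38]
Compute height bottom-up (empty subtree = -1):
  height(7) = 1 + max(-1, -1) = 0
  height(9) = 1 + max(0, -1) = 1
  height(6) = 1 + max(-1, 1) = 2
  height(17) = 1 + max(-1, -1) = 0
  height(22) = 1 + max(-1, -1) = 0
  height(18) = 1 + max(0, 0) = 1
  height(26) = 1 + max(-1, -1) = 0
  height(38) = 1 + max(-1, -1) = 0
  height(33) = 1 + max(0, 0) = 1
  height(25) = 1 + max(1, 1) = 2
  height(41) = 1 + max(2, -1) = 3
  height(10) = 1 + max(2, 3) = 4
Height = 4


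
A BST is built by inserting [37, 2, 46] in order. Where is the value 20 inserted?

Starting tree (level order): [37, 2, 46]
Insertion path: 37 -> 2
Result: insert 20 as right child of 2
Final tree (level order): [37, 2, 46, None, 20]


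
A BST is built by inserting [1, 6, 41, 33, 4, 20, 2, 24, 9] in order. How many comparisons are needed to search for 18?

Search path for 18: 1 -> 6 -> 41 -> 33 -> 20 -> 9
Found: False
Comparisons: 6


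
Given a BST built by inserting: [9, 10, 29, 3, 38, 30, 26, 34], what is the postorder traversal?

Tree insertion order: [9, 10, 29, 3, 38, 30, 26, 34]
Tree (level-order array): [9, 3, 10, None, None, None, 29, 26, 38, None, None, 30, None, None, 34]
Postorder traversal: [3, 26, 34, 30, 38, 29, 10, 9]


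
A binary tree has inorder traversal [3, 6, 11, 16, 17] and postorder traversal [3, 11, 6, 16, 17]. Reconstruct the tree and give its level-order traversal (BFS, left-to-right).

Inorder:   [3, 6, 11, 16, 17]
Postorder: [3, 11, 6, 16, 17]
Algorithm: postorder visits root last, so walk postorder right-to-left;
each value is the root of the current inorder slice — split it at that
value, recurse on the right subtree first, then the left.
Recursive splits:
  root=17; inorder splits into left=[3, 6, 11, 16], right=[]
  root=16; inorder splits into left=[3, 6, 11], right=[]
  root=6; inorder splits into left=[3], right=[11]
  root=11; inorder splits into left=[], right=[]
  root=3; inorder splits into left=[], right=[]
Reconstructed level-order: [17, 16, 6, 3, 11]


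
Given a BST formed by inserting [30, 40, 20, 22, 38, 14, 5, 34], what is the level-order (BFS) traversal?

Tree insertion order: [30, 40, 20, 22, 38, 14, 5, 34]
Tree (level-order array): [30, 20, 40, 14, 22, 38, None, 5, None, None, None, 34]
BFS from the root, enqueuing left then right child of each popped node:
  queue [30] -> pop 30, enqueue [20, 40], visited so far: [30]
  queue [20, 40] -> pop 20, enqueue [14, 22], visited so far: [30, 20]
  queue [40, 14, 22] -> pop 40, enqueue [38], visited so far: [30, 20, 40]
  queue [14, 22, 38] -> pop 14, enqueue [5], visited so far: [30, 20, 40, 14]
  queue [22, 38, 5] -> pop 22, enqueue [none], visited so far: [30, 20, 40, 14, 22]
  queue [38, 5] -> pop 38, enqueue [34], visited so far: [30, 20, 40, 14, 22, 38]
  queue [5, 34] -> pop 5, enqueue [none], visited so far: [30, 20, 40, 14, 22, 38, 5]
  queue [34] -> pop 34, enqueue [none], visited so far: [30, 20, 40, 14, 22, 38, 5, 34]
Result: [30, 20, 40, 14, 22, 38, 5, 34]


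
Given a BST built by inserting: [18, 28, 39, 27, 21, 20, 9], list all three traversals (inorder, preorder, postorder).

Tree insertion order: [18, 28, 39, 27, 21, 20, 9]
Tree (level-order array): [18, 9, 28, None, None, 27, 39, 21, None, None, None, 20]
Inorder (L, root, R): [9, 18, 20, 21, 27, 28, 39]
Preorder (root, L, R): [18, 9, 28, 27, 21, 20, 39]
Postorder (L, R, root): [9, 20, 21, 27, 39, 28, 18]


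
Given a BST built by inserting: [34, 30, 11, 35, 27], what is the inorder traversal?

Tree insertion order: [34, 30, 11, 35, 27]
Tree (level-order array): [34, 30, 35, 11, None, None, None, None, 27]
Inorder traversal: [11, 27, 30, 34, 35]


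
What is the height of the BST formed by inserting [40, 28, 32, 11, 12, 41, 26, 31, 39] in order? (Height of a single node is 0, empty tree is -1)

Insertion order: [40, 28, 32, 11, 12, 41, 26, 31, 39]
Tree (level-order array): [40, 28, 41, 11, 32, None, None, None, 12, 31, 39, None, 26]
Compute height bottom-up (empty subtree = -1):
  height(26) = 1 + max(-1, -1) = 0
  height(12) = 1 + max(-1, 0) = 1
  height(11) = 1 + max(-1, 1) = 2
  height(31) = 1 + max(-1, -1) = 0
  height(39) = 1 + max(-1, -1) = 0
  height(32) = 1 + max(0, 0) = 1
  height(28) = 1 + max(2, 1) = 3
  height(41) = 1 + max(-1, -1) = 0
  height(40) = 1 + max(3, 0) = 4
Height = 4


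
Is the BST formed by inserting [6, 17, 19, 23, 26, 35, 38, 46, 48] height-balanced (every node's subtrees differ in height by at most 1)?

Tree (level-order array): [6, None, 17, None, 19, None, 23, None, 26, None, 35, None, 38, None, 46, None, 48]
Definition: a tree is height-balanced if, at every node, |h(left) - h(right)| <= 1 (empty subtree has height -1).
Bottom-up per-node check:
  node 48: h_left=-1, h_right=-1, diff=0 [OK], height=0
  node 46: h_left=-1, h_right=0, diff=1 [OK], height=1
  node 38: h_left=-1, h_right=1, diff=2 [FAIL (|-1-1|=2 > 1)], height=2
  node 35: h_left=-1, h_right=2, diff=3 [FAIL (|-1-2|=3 > 1)], height=3
  node 26: h_left=-1, h_right=3, diff=4 [FAIL (|-1-3|=4 > 1)], height=4
  node 23: h_left=-1, h_right=4, diff=5 [FAIL (|-1-4|=5 > 1)], height=5
  node 19: h_left=-1, h_right=5, diff=6 [FAIL (|-1-5|=6 > 1)], height=6
  node 17: h_left=-1, h_right=6, diff=7 [FAIL (|-1-6|=7 > 1)], height=7
  node 6: h_left=-1, h_right=7, diff=8 [FAIL (|-1-7|=8 > 1)], height=8
Node 38 violates the condition: |-1 - 1| = 2 > 1.
Result: Not balanced


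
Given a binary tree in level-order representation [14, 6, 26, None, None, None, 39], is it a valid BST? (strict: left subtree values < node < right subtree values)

Level-order array: [14, 6, 26, None, None, None, 39]
Validate using subtree bounds (lo, hi): at each node, require lo < value < hi,
then recurse left with hi=value and right with lo=value.
Preorder trace (stopping at first violation):
  at node 14 with bounds (-inf, +inf): OK
  at node 6 with bounds (-inf, 14): OK
  at node 26 with bounds (14, +inf): OK
  at node 39 with bounds (26, +inf): OK
No violation found at any node.
Result: Valid BST


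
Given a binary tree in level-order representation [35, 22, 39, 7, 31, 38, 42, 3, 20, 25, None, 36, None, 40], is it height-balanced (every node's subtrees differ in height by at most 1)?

Tree (level-order array): [35, 22, 39, 7, 31, 38, 42, 3, 20, 25, None, 36, None, 40]
Definition: a tree is height-balanced if, at every node, |h(left) - h(right)| <= 1 (empty subtree has height -1).
Bottom-up per-node check:
  node 3: h_left=-1, h_right=-1, diff=0 [OK], height=0
  node 20: h_left=-1, h_right=-1, diff=0 [OK], height=0
  node 7: h_left=0, h_right=0, diff=0 [OK], height=1
  node 25: h_left=-1, h_right=-1, diff=0 [OK], height=0
  node 31: h_left=0, h_right=-1, diff=1 [OK], height=1
  node 22: h_left=1, h_right=1, diff=0 [OK], height=2
  node 36: h_left=-1, h_right=-1, diff=0 [OK], height=0
  node 38: h_left=0, h_right=-1, diff=1 [OK], height=1
  node 40: h_left=-1, h_right=-1, diff=0 [OK], height=0
  node 42: h_left=0, h_right=-1, diff=1 [OK], height=1
  node 39: h_left=1, h_right=1, diff=0 [OK], height=2
  node 35: h_left=2, h_right=2, diff=0 [OK], height=3
All nodes satisfy the balance condition.
Result: Balanced


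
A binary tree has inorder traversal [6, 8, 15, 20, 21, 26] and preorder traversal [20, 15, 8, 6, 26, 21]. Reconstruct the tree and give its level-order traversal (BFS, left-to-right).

Inorder:  [6, 8, 15, 20, 21, 26]
Preorder: [20, 15, 8, 6, 26, 21]
Algorithm: preorder visits root first, so consume preorder in order;
for each root, split the current inorder slice at that value into
left-subtree inorder and right-subtree inorder, then recurse.
Recursive splits:
  root=20; inorder splits into left=[6, 8, 15], right=[21, 26]
  root=15; inorder splits into left=[6, 8], right=[]
  root=8; inorder splits into left=[6], right=[]
  root=6; inorder splits into left=[], right=[]
  root=26; inorder splits into left=[21], right=[]
  root=21; inorder splits into left=[], right=[]
Reconstructed level-order: [20, 15, 26, 8, 21, 6]


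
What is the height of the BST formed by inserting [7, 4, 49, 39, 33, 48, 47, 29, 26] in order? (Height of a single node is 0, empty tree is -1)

Insertion order: [7, 4, 49, 39, 33, 48, 47, 29, 26]
Tree (level-order array): [7, 4, 49, None, None, 39, None, 33, 48, 29, None, 47, None, 26]
Compute height bottom-up (empty subtree = -1):
  height(4) = 1 + max(-1, -1) = 0
  height(26) = 1 + max(-1, -1) = 0
  height(29) = 1 + max(0, -1) = 1
  height(33) = 1 + max(1, -1) = 2
  height(47) = 1 + max(-1, -1) = 0
  height(48) = 1 + max(0, -1) = 1
  height(39) = 1 + max(2, 1) = 3
  height(49) = 1 + max(3, -1) = 4
  height(7) = 1 + max(0, 4) = 5
Height = 5


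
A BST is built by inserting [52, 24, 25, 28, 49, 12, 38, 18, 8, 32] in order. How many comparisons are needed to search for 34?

Search path for 34: 52 -> 24 -> 25 -> 28 -> 49 -> 38 -> 32
Found: False
Comparisons: 7


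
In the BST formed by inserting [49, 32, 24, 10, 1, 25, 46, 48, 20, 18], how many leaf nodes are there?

Tree built from: [49, 32, 24, 10, 1, 25, 46, 48, 20, 18]
Tree (level-order array): [49, 32, None, 24, 46, 10, 25, None, 48, 1, 20, None, None, None, None, None, None, 18]
Rule: A leaf has 0 children.
Per-node child counts:
  node 49: 1 child(ren)
  node 32: 2 child(ren)
  node 24: 2 child(ren)
  node 10: 2 child(ren)
  node 1: 0 child(ren)
  node 20: 1 child(ren)
  node 18: 0 child(ren)
  node 25: 0 child(ren)
  node 46: 1 child(ren)
  node 48: 0 child(ren)
Matching nodes: [1, 18, 25, 48]
Count of leaf nodes: 4


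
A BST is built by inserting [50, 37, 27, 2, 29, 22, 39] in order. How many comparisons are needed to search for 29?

Search path for 29: 50 -> 37 -> 27 -> 29
Found: True
Comparisons: 4


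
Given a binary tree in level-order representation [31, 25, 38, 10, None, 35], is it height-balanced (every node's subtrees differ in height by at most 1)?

Tree (level-order array): [31, 25, 38, 10, None, 35]
Definition: a tree is height-balanced if, at every node, |h(left) - h(right)| <= 1 (empty subtree has height -1).
Bottom-up per-node check:
  node 10: h_left=-1, h_right=-1, diff=0 [OK], height=0
  node 25: h_left=0, h_right=-1, diff=1 [OK], height=1
  node 35: h_left=-1, h_right=-1, diff=0 [OK], height=0
  node 38: h_left=0, h_right=-1, diff=1 [OK], height=1
  node 31: h_left=1, h_right=1, diff=0 [OK], height=2
All nodes satisfy the balance condition.
Result: Balanced
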